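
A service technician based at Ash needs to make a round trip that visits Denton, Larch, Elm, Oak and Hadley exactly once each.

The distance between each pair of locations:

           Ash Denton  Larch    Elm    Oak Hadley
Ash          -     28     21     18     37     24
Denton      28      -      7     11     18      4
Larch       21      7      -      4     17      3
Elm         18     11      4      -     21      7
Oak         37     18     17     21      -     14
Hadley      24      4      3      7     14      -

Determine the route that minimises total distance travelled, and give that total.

Shortest round trip = 84.

With 5 stops there are 5!/2 = 60 distinct round trips (a route and its reverse cost the same).
Ash - Denton - Larch - Elm - Oak - Hadley - Ash: 28+7+4+21+14+24 = 98
Ash - Denton - Larch - Elm - Hadley - Oak - Ash: 28+7+4+7+14+37 = 97
Ash - Denton - Larch - Oak - Elm - Hadley - Ash: 28+7+17+21+7+24 = 104
Ash - Denton - Larch - Oak - Hadley - Elm - Ash: 28+7+17+14+7+18 = 91
Ash - Denton - Larch - Hadley - Elm - Oak - Ash: 28+7+3+7+21+37 = 103
Ash - Denton - Larch - Hadley - Oak - Elm - Ash: 28+7+3+14+21+18 = 91
Ash - Denton - Elm - Larch - Oak - Hadley - Ash: 28+11+4+17+14+24 = 98
Ash - Denton - Elm - Larch - Hadley - Oak - Ash: 28+11+4+3+14+37 = 97
Ash - Denton - Elm - Oak - Larch - Hadley - Ash: 28+11+21+17+3+24 = 104
Ash - Denton - Elm - Oak - Hadley - Larch - Ash: 28+11+21+14+3+21 = 98
Ash - Denton - Elm - Hadley - Larch - Oak - Ash: 28+11+7+3+17+37 = 103
Ash - Denton - Elm - Hadley - Oak - Larch - Ash: 28+11+7+14+17+21 = 98
Ash - Denton - Oak - Larch - Elm - Hadley - Ash: 28+18+17+4+7+24 = 98
Ash - Denton - Oak - Larch - Hadley - Elm - Ash: 28+18+17+3+7+18 = 91
… (46 more)
Ash - Elm - Larch - Denton - Hadley - Oak - Ash: 18+4+7+4+14+37 = 84  ← best
The minimum is 84.
One optimal route: Ash → Elm → Larch → Denton → Hadley → Oak → Ash (or its reverse).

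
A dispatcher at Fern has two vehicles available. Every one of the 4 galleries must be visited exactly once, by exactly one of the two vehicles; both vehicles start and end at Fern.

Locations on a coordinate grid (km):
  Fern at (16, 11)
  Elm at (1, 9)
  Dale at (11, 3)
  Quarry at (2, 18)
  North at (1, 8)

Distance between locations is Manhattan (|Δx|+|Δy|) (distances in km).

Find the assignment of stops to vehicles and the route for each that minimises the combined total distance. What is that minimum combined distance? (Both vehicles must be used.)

Minimum combined distance: 76 km.

There are 2^3 − 1 = 7 ways to divide the 4 stops into two non-empty groups. For each, the best each vehicle can do is its own shortest tour through its group:
  {Elm} + {Dale, Quarry, North}: 34 + 60 = 94
  {Dale} + {Elm, Quarry, North}: 26 + 50 = 76
  {Elm, Dale} + {Quarry, North}: 46 + 50 = 96
  {Quarry} + {Elm, Dale, North}: 42 + 46 = 88
  {Elm, Quarry} + {Dale, North}: 48 + 46 = 94
  {Dale, Quarry} + {Elm, North}: 58 + 36 = 94
  … (7 splits in total)
Best: vehicle 1 Fern → Dale → Fern = 26; vehicle 2 Fern → Elm → North → Quarry → Fern = 50; combined 76.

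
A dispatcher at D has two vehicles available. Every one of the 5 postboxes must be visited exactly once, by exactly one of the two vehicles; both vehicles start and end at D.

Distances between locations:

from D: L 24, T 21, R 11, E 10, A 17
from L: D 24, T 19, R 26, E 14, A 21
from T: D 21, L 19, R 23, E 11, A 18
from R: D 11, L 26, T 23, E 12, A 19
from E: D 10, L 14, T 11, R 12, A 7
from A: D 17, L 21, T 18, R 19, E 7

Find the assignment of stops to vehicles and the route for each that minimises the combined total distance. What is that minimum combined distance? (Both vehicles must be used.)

Minimum combined distance: 100.

Check every non-empty split of the stops between the two vehicles; for each half take its own optimal tour:
  {L} + {T, R, E, A}: 48 + 69 = 117
  {T} + {L, R, E, A}: 42 + 75 = 117
  {L, T} + {R, E, A}: 64 + 47 = 111
  {R} + {L, T, E, A}: 22 + 78 = 100
  {L, R} + {T, E, A}: 61 + 56 = 117
  {T, R} + {L, E, A}: 55 + 62 = 117
  … (15 splits in total)
Best: vehicle 1 D → R → D = 22; vehicle 2 D → L → T → E → A → D = 78; combined 100.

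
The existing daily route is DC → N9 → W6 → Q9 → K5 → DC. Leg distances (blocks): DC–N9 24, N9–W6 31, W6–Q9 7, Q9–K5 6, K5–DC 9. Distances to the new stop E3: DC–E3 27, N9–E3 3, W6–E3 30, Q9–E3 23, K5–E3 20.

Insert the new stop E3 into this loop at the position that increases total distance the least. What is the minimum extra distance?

Insertion cost between consecutive stops i–j is d(i,E3) + d(E3,j) − d(i,j):
  between DC and N9: 27 + 3 − 24 = 6
  between N9 and W6: 3 + 30 − 31 = 2
  between W6 and Q9: 30 + 23 − 7 = 46
  between Q9 and K5: 23 + 20 − 6 = 37
  between K5 and DC: 20 + 27 − 9 = 38
Cheapest insertion is between N9 and W6, adding 2.
New total = 77 + 2 = 79.

Minimum extra distance: 2 blocks, inserting E3 between N9 and W6.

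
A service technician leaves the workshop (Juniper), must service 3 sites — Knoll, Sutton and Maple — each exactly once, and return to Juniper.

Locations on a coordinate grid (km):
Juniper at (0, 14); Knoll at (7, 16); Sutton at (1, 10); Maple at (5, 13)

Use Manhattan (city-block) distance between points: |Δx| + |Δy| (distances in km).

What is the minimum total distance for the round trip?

Shortest round trip = 26 km.

Juniper - Knoll - Sutton - Maple - Juniper: 9+12+7+6 = 34
Juniper - Knoll - Maple - Sutton - Juniper: 9+5+7+5 = 26
Juniper - Sutton - Knoll - Maple - Juniper: 5+12+5+6 = 28
The minimum is 26.
One optimal route: Juniper → Knoll → Maple → Sutton → Juniper (or its reverse).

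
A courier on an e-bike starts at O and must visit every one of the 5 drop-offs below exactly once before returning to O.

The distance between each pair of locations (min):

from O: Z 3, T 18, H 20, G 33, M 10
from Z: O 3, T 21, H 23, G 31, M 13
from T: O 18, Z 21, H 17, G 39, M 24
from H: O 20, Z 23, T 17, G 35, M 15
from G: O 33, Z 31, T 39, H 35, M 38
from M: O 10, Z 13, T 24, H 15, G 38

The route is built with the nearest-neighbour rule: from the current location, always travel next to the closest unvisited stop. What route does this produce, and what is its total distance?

O → [Z:3 / M:10 / T:18 / H:20 / G:33] → Z (3)
Z → [M:13 / T:21 / H:23 / G:31] → M (13)
M → [H:15 / T:24 / G:38] → H (15)
H → [T:17 / G:35] → T (17)
T → [G:39] → G (39)
Return G→O: 33.
Total = 3 + 13 + 15 + 17 + 39 + 33 = 120.

120 min along O → Z → M → H → T → G → O.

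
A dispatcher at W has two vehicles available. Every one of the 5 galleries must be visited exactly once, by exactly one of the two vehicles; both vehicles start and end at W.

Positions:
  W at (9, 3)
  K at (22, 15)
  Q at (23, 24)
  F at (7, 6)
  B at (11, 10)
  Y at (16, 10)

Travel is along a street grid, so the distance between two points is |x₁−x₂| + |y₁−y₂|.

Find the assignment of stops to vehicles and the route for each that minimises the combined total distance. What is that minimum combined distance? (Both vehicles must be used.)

Minimum combined distance: 80.

Try each way of splitting the stops between the two vehicles (each non-empty) and, for each split, find the best tour for each vehicle:
  {K} + {Q, F, B, Y}: 50 + 74 = 124
  {Q} + {K, F, B, Y}: 70 + 54 = 124
  {K, Q} + {F, B, Y}: 70 + 32 = 102
  {F} + {K, Q, B, Y}: 10 + 70 = 80
  {K, F} + {Q, B, Y}: 54 + 70 = 124
  {Q, F} + {K, B, Y}: 74 + 50 = 124
  … (15 splits in total)
Best: vehicle 1 W → F → W = 10; vehicle 2 W → K → Q → Y → B → W = 70; combined 80.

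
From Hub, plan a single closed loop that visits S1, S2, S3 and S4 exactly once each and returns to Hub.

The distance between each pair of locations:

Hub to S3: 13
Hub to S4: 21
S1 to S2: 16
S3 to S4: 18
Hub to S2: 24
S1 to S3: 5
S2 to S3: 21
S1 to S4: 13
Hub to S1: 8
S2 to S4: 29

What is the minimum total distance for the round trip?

With 4 stops there are 4!/2 = 12 distinct round trips (a route and its reverse cost the same).
Hub → S1 → S2 → S3 → S4 → Hub: 8+16+21+18+21 = 84
Hub → S1 → S2 → S4 → S3 → Hub: 8+16+29+18+13 = 84
Hub → S1 → S3 → S2 → S4 → Hub: 8+5+21+29+21 = 84
Hub → S1 → S3 → S4 → S2 → Hub: 8+5+18+29+24 = 84
Hub → S1 → S4 → S2 → S3 → Hub: 8+13+29+21+13 = 84
Hub → S1 → S4 → S3 → S2 → Hub: 8+13+18+21+24 = 84
Hub → S2 → S1 → S3 → S4 → Hub: 24+16+5+18+21 = 84
Hub → S2 → S1 → S4 → S3 → Hub: 24+16+13+18+13 = 84
Hub → S2 → S3 → S1 → S4 → Hub: 24+21+5+13+21 = 84
Hub → S2 → S4 → S1 → S3 → Hub: 24+29+13+5+13 = 84
Hub → S3 → S1 → S2 → S4 → Hub: 13+5+16+29+21 = 84
Hub → S3 → S2 → S1 → S4 → Hub: 13+21+16+13+21 = 84
The minimum is 84.
One optimal route: Hub → S1 → S2 → S3 → S4 → Hub (or its reverse).

Shortest round trip = 84.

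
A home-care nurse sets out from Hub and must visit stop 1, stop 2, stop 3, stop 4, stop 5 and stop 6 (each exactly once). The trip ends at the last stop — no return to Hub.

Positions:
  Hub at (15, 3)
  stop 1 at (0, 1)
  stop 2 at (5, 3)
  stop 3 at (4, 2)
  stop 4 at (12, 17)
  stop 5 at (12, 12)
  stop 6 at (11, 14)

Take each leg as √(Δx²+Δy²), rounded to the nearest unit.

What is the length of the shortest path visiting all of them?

Shortest open route: 35.

There are 6! = 720 possible orderings.
Hub → stop 1 → stop 2 → stop 3 → stop 4 → stop 5 → stop 6: 15+5+1+17+5+2 = 45
Hub → stop 1 → stop 2 → stop 3 → stop 4 → stop 6 → stop 5: 15+5+1+17+3+2 = 43
Hub → stop 1 → stop 2 → stop 3 → stop 5 → stop 4 → stop 6: 15+5+1+13+5+3 = 42
Hub → stop 1 → stop 2 → stop 3 → stop 5 → stop 6 → stop 4: 15+5+1+13+2+3 = 39
Hub → stop 1 → stop 2 → stop 3 → stop 6 → stop 4 → stop 5: 15+5+1+14+3+5 = 43
Hub → stop 1 → stop 2 → stop 3 → stop 6 → stop 5 → stop 4: 15+5+1+14+2+5 = 42
Hub → stop 1 → stop 2 → stop 4 → stop 3 → stop 5 → stop 6: 15+5+16+17+13+2 = 68
Hub → stop 1 → stop 2 → stop 4 → stop 3 → stop 6 → stop 5: 15+5+16+17+14+2 = 69
… (712 more)
Hub → stop 4 → stop 6 → stop 5 → stop 2 → stop 3 → stop 1: 14+3+2+11+1+4 = 35  ← best
The minimum is 35.
One shortest path: Hub → stop 4 → stop 6 → stop 5 → stop 2 → stop 3 → stop 1.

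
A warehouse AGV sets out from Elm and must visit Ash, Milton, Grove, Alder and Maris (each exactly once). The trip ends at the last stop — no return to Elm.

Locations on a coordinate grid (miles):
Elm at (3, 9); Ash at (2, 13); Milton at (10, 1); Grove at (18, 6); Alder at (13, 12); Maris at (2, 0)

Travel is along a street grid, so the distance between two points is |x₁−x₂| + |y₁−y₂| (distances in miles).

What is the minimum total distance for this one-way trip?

There are 5! = 120 possible orderings.
Elm→Ash→Milton→Grove→Alder→Maris: 5+20+13+11+23 = 72
Elm→Ash→Milton→Grove→Maris→Alder: 5+20+13+22+23 = 83
Elm→Ash→Milton→Alder→Grove→Maris: 5+20+14+11+22 = 72
Elm→Ash→Milton→Alder→Maris→Grove: 5+20+14+23+22 = 84
Elm→Ash→Milton→Maris→Grove→Alder: 5+20+9+22+11 = 67
Elm→Ash→Milton→Maris→Alder→Grove: 5+20+9+23+11 = 68
Elm→Ash→Grove→Milton→Alder→Maris: 5+23+13+14+23 = 78
Elm→Ash→Grove→Milton→Maris→Alder: 5+23+13+9+23 = 73
Elm→Ash→Grove→Alder→Milton→Maris: 5+23+11+14+9 = 62
Elm→Ash→Grove→Alder→Maris→Milton: 5+23+11+23+9 = 71
Elm→Ash→Grove→Maris→Milton→Alder: 5+23+22+9+14 = 73
Elm→Ash→Grove→Maris→Alder→Milton: 5+23+22+23+14 = 87
Elm→Ash→Alder→Milton→Grove→Maris: 5+12+14+13+22 = 66
Elm→Ash→Alder→Milton→Maris→Grove: 5+12+14+9+22 = 62
… (106 more)
Elm→Ash→Alder→Grove→Milton→Maris: 5+12+11+13+9 = 50  ← best
The minimum is 50.
One shortest path: Elm → Ash → Alder → Grove → Milton → Maris.

Shortest open route: 50 miles.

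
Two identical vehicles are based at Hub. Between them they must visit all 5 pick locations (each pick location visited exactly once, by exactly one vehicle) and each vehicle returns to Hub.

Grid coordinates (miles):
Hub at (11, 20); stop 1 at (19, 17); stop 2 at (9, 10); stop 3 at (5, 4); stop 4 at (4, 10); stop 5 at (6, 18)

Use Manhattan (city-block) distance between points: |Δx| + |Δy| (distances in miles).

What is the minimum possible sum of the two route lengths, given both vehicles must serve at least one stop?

There are 2^4 − 1 = 15 ways to divide the 5 stops into two non-empty groups. For each, the best each vehicle can do is its own shortest tour through its group:
  {stop 1} + {stop 2, stop 3, stop 4, stop 5}: 22 + 46 = 68
  {stop 2} + {stop 1, stop 3, stop 4, stop 5}: 24 + 62 = 86
  {stop 1, stop 2} + {stop 3, stop 4, stop 5}: 40 + 46 = 86
  {stop 3} + {stop 1, stop 2, stop 4, stop 5}: 44 + 50 = 94
  {stop 1, stop 3} + {stop 2, stop 4, stop 5}: 60 + 34 = 94
  {stop 2, stop 3} + {stop 1, stop 4, stop 5}: 44 + 50 = 94
  … (15 splits in total)
Best: vehicle 1 Hub → stop 1 → Hub = 22; vehicle 2 Hub → stop 2 → stop 3 → stop 4 → stop 5 → Hub = 46; combined 68.

Minimum combined distance: 68 miles.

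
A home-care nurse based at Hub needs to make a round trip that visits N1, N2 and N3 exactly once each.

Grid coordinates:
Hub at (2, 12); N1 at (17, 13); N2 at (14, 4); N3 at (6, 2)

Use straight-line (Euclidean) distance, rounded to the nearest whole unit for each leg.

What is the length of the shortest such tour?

Hub → N1 → N2 → N3 → Hub: 15+9+8+11 = 43
Hub → N1 → N3 → N2 → Hub: 15+16+8+14 = 53
Hub → N2 → N1 → N3 → Hub: 14+9+16+11 = 50
The minimum is 43.
One optimal route: Hub → N1 → N2 → N3 → Hub (or its reverse).

43 — the shortest possible round trip.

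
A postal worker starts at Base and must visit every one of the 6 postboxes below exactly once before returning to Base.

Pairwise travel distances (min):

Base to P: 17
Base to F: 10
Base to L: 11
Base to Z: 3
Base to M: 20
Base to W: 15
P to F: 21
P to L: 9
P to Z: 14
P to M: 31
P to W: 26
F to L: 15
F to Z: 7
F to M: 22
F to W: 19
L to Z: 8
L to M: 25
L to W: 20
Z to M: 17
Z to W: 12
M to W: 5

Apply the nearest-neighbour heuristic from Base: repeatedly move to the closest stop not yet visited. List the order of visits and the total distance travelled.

Nearest-neighbour total = 85 min; route Base → Z → F → L → P → W → M → Base.

From Base: distances to unvisited — Z=3, F=10, L=11, W=15, P=17, M=20. Nearest is Z (3).
From Z: distances to unvisited — F=7, L=8, W=12, P=14, M=17. Nearest is F (7).
From F: distances to unvisited — L=15, W=19, P=21, M=22. Nearest is L (15).
From L: distances to unvisited — P=9, W=20, M=25. Nearest is P (9).
From P: distances to unvisited — W=26, M=31. Nearest is W (26).
From W: distances to unvisited — M=5. Nearest is M (5).
Return M→Base: 20.
Total = 3 + 7 + 15 + 9 + 26 + 5 + 20 = 85.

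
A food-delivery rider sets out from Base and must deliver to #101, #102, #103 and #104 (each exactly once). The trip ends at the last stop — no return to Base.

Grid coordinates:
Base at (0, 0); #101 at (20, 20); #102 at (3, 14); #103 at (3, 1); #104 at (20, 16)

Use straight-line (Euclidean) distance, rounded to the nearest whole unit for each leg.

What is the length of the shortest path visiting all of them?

Shortest open route: 37.

There are 4! = 24 possible orderings.
Base → #101 → #102 → #103 → #104: 28+18+13+23 = 82
Base → #101 → #102 → #104 → #103: 28+18+17+23 = 86
Base → #101 → #103 → #102 → #104: 28+25+13+17 = 83
Base → #101 → #103 → #104 → #102: 28+25+23+17 = 93
Base → #101 → #104 → #102 → #103: 28+4+17+13 = 62
Base → #101 → #104 → #103 → #102: 28+4+23+13 = 68
Base → #102 → #101 → #103 → #104: 14+18+25+23 = 80
Base → #102 → #101 → #104 → #103: 14+18+4+23 = 59
Base → #102 → #103 → #101 → #104: 14+13+25+4 = 56
Base → #102 → #103 → #104 → #101: 14+13+23+4 = 54
Base → #102 → #104 → #101 → #103: 14+17+4+25 = 60
Base → #102 → #104 → #103 → #101: 14+17+23+25 = 79
Base → #103 → #101 → #102 → #104: 3+25+18+17 = 63
Base → #103 → #101 → #104 → #102: 3+25+4+17 = 49
… (10 more)
Base → #103 → #102 → #104 → #101: 3+13+17+4 = 37  ← best
The minimum is 37.
One shortest path: Base → #103 → #102 → #104 → #101.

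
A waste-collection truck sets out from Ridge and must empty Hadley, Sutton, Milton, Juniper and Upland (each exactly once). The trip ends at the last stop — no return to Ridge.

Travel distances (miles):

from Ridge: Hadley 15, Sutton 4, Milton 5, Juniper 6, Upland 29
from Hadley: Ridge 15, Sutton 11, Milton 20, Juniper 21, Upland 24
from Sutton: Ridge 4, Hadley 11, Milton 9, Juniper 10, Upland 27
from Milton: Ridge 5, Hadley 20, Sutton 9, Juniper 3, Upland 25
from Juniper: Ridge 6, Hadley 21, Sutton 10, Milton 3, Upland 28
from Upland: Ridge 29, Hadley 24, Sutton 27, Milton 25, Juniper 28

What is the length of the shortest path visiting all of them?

53 miles — the minimum one-way total.

There are 5! = 120 possible orderings.
Ridge→Hadley→Sutton→Milton→Juniper→Upland: 15+11+9+3+28 = 66
Ridge→Hadley→Sutton→Milton→Upland→Juniper: 15+11+9+25+28 = 88
Ridge→Hadley→Sutton→Juniper→Milton→Upland: 15+11+10+3+25 = 64
Ridge→Hadley→Sutton→Juniper→Upland→Milton: 15+11+10+28+25 = 89
Ridge→Hadley→Sutton→Upland→Milton→Juniper: 15+11+27+25+3 = 81
Ridge→Hadley→Sutton→Upland→Juniper→Milton: 15+11+27+28+3 = 84
Ridge→Hadley→Milton→Sutton→Juniper→Upland: 15+20+9+10+28 = 82
Ridge→Hadley→Milton→Sutton→Upland→Juniper: 15+20+9+27+28 = 99
Ridge→Hadley→Milton→Juniper→Sutton→Upland: 15+20+3+10+27 = 75
Ridge→Hadley→Milton→Juniper→Upland→Sutton: 15+20+3+28+27 = 93
Ridge→Hadley→Milton→Upland→Sutton→Juniper: 15+20+25+27+10 = 97
Ridge→Hadley→Milton→Upland→Juniper→Sutton: 15+20+25+28+10 = 98
Ridge→Hadley→Juniper→Sutton→Milton→Upland: 15+21+10+9+25 = 80
Ridge→Hadley→Juniper→Sutton→Upland→Milton: 15+21+10+27+25 = 98
… (106 more)
Ridge→Milton→Juniper→Sutton→Hadley→Upland: 5+3+10+11+24 = 53  ← best
The minimum is 53.
One shortest path: Ridge → Milton → Juniper → Sutton → Hadley → Upland.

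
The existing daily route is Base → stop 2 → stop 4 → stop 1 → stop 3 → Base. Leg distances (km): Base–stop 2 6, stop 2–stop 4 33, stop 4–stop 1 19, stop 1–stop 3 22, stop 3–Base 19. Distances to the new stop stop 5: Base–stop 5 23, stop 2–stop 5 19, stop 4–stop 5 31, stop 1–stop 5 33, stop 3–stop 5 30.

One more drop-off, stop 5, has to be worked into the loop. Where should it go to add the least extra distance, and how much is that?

Adding 17 km by placing stop 5 on the stop 2–stop 4 leg.

Insertion cost between consecutive stops i–j is d(i,stop 5) + d(stop 5,j) − d(i,j):
  between Base and stop 2: 23 + 19 − 6 = 36
  between stop 2 and stop 4: 19 + 31 − 33 = 17
  between stop 4 and stop 1: 31 + 33 − 19 = 45
  between stop 1 and stop 3: 33 + 30 − 22 = 41
  between stop 3 and Base: 30 + 23 − 19 = 34
Cheapest insertion is between stop 2 and stop 4, adding 17.
New total = 99 + 17 = 116.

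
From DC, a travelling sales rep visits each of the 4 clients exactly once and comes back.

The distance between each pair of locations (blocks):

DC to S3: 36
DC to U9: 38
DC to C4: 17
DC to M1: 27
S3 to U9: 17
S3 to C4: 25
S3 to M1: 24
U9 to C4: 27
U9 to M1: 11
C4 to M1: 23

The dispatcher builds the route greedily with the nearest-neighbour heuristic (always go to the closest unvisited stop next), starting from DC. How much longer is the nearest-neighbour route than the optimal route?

7 blocks longer than the optimal tour.

From DC: C4=17, M1=27, S3=36, U9=38 → choose C4 (17).
From C4: M1=23, S3=25, U9=27 → choose M1 (23).
From M1: U9=11, S3=24 → choose U9 (11).
From U9: S3=17 → choose S3 (17).
NN route DC → C4 → M1 → U9 → S3 → DC costs 104.
Optimal: DC → C4 → S3 → U9 → M1 → DC costs 97 (by enumerating all 12 distinct tours).
Excess = 104 − 97 = 7.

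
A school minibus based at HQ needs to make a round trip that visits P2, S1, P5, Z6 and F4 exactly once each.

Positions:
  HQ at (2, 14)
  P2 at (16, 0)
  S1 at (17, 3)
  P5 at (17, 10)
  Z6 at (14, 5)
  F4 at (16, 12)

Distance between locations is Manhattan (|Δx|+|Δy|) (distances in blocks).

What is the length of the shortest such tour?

With 5 stops there are 5!/2 = 60 distinct round trips (a route and its reverse cost the same).
HQ-P2-S1-P5-Z6-F4-HQ: 28+4+7+8+9+16 = 72
HQ-P2-S1-P5-F4-Z6-HQ: 28+4+7+3+9+21 = 72
HQ-P2-S1-Z6-P5-F4-HQ: 28+4+5+8+3+16 = 64
HQ-P2-S1-Z6-F4-P5-HQ: 28+4+5+9+3+19 = 68
HQ-P2-S1-F4-P5-Z6-HQ: 28+4+10+3+8+21 = 74
HQ-P2-S1-F4-Z6-P5-HQ: 28+4+10+9+8+19 = 78
HQ-P2-P5-S1-Z6-F4-HQ: 28+11+7+5+9+16 = 76
HQ-P2-P5-S1-F4-Z6-HQ: 28+11+7+10+9+21 = 86
HQ-P2-P5-Z6-S1-F4-HQ: 28+11+8+5+10+16 = 78
HQ-P2-P5-Z6-F4-S1-HQ: 28+11+8+9+10+26 = 92
HQ-P2-P5-F4-S1-Z6-HQ: 28+11+3+10+5+21 = 78
HQ-P2-P5-F4-Z6-S1-HQ: 28+11+3+9+5+26 = 82
HQ-P2-Z6-S1-P5-F4-HQ: 28+7+5+7+3+16 = 66
HQ-P2-Z6-S1-F4-P5-HQ: 28+7+5+10+3+19 = 72
… (46 more)
HQ-Z6-P2-S1-P5-F4-HQ: 21+7+4+7+3+16 = 58  ← best
The minimum is 58.
One optimal route: HQ → Z6 → P2 → S1 → P5 → F4 → HQ (or its reverse).

Minimum total distance: 58 blocks.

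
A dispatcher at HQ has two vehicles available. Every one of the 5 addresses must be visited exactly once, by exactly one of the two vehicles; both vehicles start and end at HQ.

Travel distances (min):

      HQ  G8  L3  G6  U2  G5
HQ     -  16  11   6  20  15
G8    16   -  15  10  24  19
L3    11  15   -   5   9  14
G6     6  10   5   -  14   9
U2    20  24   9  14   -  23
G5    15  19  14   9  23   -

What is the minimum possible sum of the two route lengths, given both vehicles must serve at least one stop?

90 min — the smallest possible combined total.

Try each way of splitting the stops between the two vehicles (each non-empty) and, for each split, find the best tour for each vehicle:
  {G8} + {L3, G6, U2, G5}: 32 + 58 = 90
  {L3} + {G8, G6, U2, G5}: 22 + 78 = 100
  {G8, L3} + {G6, U2, G5}: 42 + 58 = 100
  {G6} + {G8, L3, U2, G5}: 12 + 78 = 90
  {G8, G6} + {L3, U2, G5}: 32 + 58 = 90
  {L3, G6} + {G8, U2, G5}: 22 + 78 = 100
  … (15 splits in total)
Best: vehicle 1 HQ → G8 → HQ = 32; vehicle 2 HQ → L3 → U2 → G6 → G5 → HQ = 58; combined 90.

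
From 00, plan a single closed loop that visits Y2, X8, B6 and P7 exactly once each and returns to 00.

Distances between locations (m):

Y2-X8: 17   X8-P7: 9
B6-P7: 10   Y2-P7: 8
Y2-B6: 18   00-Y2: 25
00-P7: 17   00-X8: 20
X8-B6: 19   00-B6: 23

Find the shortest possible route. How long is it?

78 m — the shortest possible round trip.

With 4 stops there are 4!/2 = 12 distinct round trips (a route and its reverse cost the same).
00→Y2→X8→B6→P7→00: 25+17+19+10+17 = 88
00→Y2→X8→P7→B6→00: 25+17+9+10+23 = 84
00→Y2→B6→X8→P7→00: 25+18+19+9+17 = 88
00→Y2→B6→P7→X8→00: 25+18+10+9+20 = 82
00→Y2→P7→X8→B6→00: 25+8+9+19+23 = 84
00→Y2→P7→B6→X8→00: 25+8+10+19+20 = 82
00→X8→Y2→B6→P7→00: 20+17+18+10+17 = 82
00→X8→Y2→P7→B6→00: 20+17+8+10+23 = 78
00→X8→B6→Y2→P7→00: 20+19+18+8+17 = 82
00→X8→P7→Y2→B6→00: 20+9+8+18+23 = 78
00→B6→Y2→X8→P7→00: 23+18+17+9+17 = 84
00→B6→X8→Y2→P7→00: 23+19+17+8+17 = 84
The minimum is 78.
One optimal route: 00 → X8 → Y2 → P7 → B6 → 00 (or its reverse).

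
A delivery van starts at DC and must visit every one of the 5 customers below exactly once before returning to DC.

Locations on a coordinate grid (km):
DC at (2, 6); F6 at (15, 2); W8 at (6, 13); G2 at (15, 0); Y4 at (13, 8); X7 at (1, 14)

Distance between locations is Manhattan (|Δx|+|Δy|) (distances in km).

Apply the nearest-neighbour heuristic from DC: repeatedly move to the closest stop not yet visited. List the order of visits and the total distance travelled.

Nearest-neighbour total = 56 km; route DC → X7 → W8 → Y4 → F6 → G2 → DC.

At DC the remaining stops are X7 9, W8 11, Y4 13, F6 17, G2 19; go to X7.
At X7 the remaining stops are W8 6, Y4 18, F6 26, G2 28; go to W8.
At W8 the remaining stops are Y4 12, F6 20, G2 22; go to Y4.
At Y4 the remaining stops are F6 8, G2 10; go to F6.
At F6 the remaining stops are G2 2; go to G2.
Return G2→DC: 19.
Total = 9 + 6 + 12 + 8 + 2 + 19 = 56.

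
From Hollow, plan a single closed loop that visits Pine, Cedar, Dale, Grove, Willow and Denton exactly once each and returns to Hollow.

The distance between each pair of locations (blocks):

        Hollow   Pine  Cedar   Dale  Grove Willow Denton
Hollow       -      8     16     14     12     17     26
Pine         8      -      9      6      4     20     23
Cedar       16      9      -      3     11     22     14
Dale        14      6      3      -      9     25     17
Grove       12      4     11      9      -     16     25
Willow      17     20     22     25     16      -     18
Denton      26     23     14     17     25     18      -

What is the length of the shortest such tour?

There are 360 distinct closed tours to check (reversals are equivalent).
Hollow - Pine - Cedar - Dale - Grove - Willow - Denton - Hollow: 8+9+3+9+16+18+26 = 89
Hollow - Pine - Cedar - Dale - Grove - Denton - Willow - Hollow: 8+9+3+9+25+18+17 = 89
Hollow - Pine - Cedar - Dale - Willow - Grove - Denton - Hollow: 8+9+3+25+16+25+26 = 112
Hollow - Pine - Cedar - Dale - Willow - Denton - Grove - Hollow: 8+9+3+25+18+25+12 = 100
Hollow - Pine - Cedar - Dale - Denton - Grove - Willow - Hollow: 8+9+3+17+25+16+17 = 95
Hollow - Pine - Cedar - Dale - Denton - Willow - Grove - Hollow: 8+9+3+17+18+16+12 = 83
Hollow - Pine - Cedar - Grove - Dale - Willow - Denton - Hollow: 8+9+11+9+25+18+26 = 106
Hollow - Pine - Cedar - Grove - Dale - Denton - Willow - Hollow: 8+9+11+9+17+18+17 = 89
… (352 more)
Hollow - Pine - Grove - Dale - Cedar - Denton - Willow - Hollow: 8+4+9+3+14+18+17 = 73  ← best
The minimum is 73.
One optimal route: Hollow → Pine → Grove → Dale → Cedar → Denton → Willow → Hollow (or its reverse).

Minimum total distance: 73 blocks.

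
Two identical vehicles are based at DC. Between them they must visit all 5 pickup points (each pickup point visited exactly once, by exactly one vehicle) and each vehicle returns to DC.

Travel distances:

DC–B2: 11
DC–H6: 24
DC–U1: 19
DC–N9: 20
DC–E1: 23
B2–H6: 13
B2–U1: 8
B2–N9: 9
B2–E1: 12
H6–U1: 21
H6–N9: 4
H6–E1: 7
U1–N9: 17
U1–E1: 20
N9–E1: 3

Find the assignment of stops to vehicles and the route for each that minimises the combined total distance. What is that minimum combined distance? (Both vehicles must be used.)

Check every non-empty split of the stops between the two vehicles; for each half take its own optimal tour:
  {B2} + {H6, U1, N9, E1}: 22 + 70 = 92
  {H6} + {B2, U1, N9, E1}: 48 + 62 = 110
  {B2, H6} + {U1, N9, E1}: 48 + 62 = 110
  {U1} + {B2, H6, N9, E1}: 38 + 54 = 92
  {B2, U1} + {H6, N9, E1}: 38 + 54 = 92
  {H6, U1} + {B2, N9, E1}: 64 + 46 = 110
  … (15 splits in total)
Best: vehicle 1 DC → B2 → DC = 22; vehicle 2 DC → H6 → N9 → E1 → U1 → DC = 70; combined 92.

92 — the smallest possible combined total.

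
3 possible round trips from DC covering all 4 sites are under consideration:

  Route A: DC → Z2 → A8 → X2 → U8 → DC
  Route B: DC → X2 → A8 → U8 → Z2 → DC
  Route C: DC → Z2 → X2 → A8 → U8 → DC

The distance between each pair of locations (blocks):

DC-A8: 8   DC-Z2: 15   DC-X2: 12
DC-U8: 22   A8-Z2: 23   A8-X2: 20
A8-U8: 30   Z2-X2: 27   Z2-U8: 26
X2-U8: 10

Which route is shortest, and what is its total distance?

Route A: 15 + 23 + 20 + 10 + 22 = 90
Route B: 12 + 20 + 30 + 26 + 15 = 103
Route C: 15 + 27 + 20 + 30 + 22 = 114

90 blocks — Route A is the shortest.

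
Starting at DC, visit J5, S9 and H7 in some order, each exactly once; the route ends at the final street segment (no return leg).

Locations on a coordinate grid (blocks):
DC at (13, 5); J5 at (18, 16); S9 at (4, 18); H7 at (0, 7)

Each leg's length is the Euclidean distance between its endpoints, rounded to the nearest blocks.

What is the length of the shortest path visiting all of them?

38 blocks — the minimum one-way total.

There are 3! = 6 possible orderings.
DC → J5 → S9 → H7: 12+14+12 = 38
DC → J5 → H7 → S9: 12+20+12 = 44
DC → S9 → J5 → H7: 16+14+20 = 50
DC → S9 → H7 → J5: 16+12+20 = 48
DC → H7 → J5 → S9: 13+20+14 = 47
DC → H7 → S9 → J5: 13+12+14 = 39
The minimum is 38.
One shortest path: DC → J5 → S9 → H7.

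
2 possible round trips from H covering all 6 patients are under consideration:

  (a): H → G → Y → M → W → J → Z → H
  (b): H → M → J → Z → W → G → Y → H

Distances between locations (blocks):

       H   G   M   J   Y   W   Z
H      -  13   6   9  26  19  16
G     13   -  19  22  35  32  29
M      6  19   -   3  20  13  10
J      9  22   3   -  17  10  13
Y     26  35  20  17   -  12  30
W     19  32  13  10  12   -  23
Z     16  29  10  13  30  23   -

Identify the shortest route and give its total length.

120 blocks — (a) is the shortest.

(a): 13 + 35 + 20 + 13 + 10 + 13 + 16 = 120
(b): 6 + 3 + 13 + 23 + 32 + 35 + 26 = 138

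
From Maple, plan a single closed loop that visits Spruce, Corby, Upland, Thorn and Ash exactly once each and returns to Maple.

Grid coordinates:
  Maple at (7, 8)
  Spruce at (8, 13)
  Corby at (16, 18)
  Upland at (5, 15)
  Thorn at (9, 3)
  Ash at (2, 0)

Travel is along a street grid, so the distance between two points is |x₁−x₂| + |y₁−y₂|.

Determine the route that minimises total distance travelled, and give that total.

Maple→Spruce→Corby→Upland→Thorn→Ash→Maple: 6+13+14+16+10+13 = 72
Maple→Spruce→Corby→Upland→Ash→Thorn→Maple: 6+13+14+18+10+7 = 68
Maple→Spruce→Corby→Thorn→Upland→Ash→Maple: 6+13+22+16+18+13 = 88
Maple→Spruce→Corby→Thorn→Ash→Upland→Maple: 6+13+22+10+18+9 = 78
Maple→Spruce→Corby→Ash→Upland→Thorn→Maple: 6+13+32+18+16+7 = 92
Maple→Spruce→Corby→Ash→Thorn→Upland→Maple: 6+13+32+10+16+9 = 86
Maple→Spruce→Upland→Corby→Thorn→Ash→Maple: 6+5+14+22+10+13 = 70
Maple→Spruce→Upland→Corby→Ash→Thorn→Maple: 6+5+14+32+10+7 = 74
Maple→Spruce→Upland→Thorn→Corby→Ash→Maple: 6+5+16+22+32+13 = 94
Maple→Spruce→Upland→Thorn→Ash→Corby→Maple: 6+5+16+10+32+19 = 88
Maple→Spruce→Upland→Ash→Corby→Thorn→Maple: 6+5+18+32+22+7 = 90
Maple→Spruce→Upland→Ash→Thorn→Corby→Maple: 6+5+18+10+22+19 = 80
Maple→Spruce→Thorn→Corby→Upland→Ash→Maple: 6+11+22+14+18+13 = 84
Maple→Spruce→Thorn→Corby→Ash→Upland→Maple: 6+11+22+32+18+9 = 98
… (46 more)
The minimum is 68.
One optimal route: Maple → Spruce → Corby → Upland → Ash → Thorn → Maple (or its reverse).

Minimum total distance: 68.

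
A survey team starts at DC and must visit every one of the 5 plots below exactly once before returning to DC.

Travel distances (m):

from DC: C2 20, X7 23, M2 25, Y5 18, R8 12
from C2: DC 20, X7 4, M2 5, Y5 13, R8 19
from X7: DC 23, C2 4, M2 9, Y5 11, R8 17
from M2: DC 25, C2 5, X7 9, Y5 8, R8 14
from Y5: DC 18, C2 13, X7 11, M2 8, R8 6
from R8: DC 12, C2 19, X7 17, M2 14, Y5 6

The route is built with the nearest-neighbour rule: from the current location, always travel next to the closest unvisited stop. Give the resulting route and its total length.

Nearest-neighbour total = 58 m; route DC → R8 → Y5 → M2 → C2 → X7 → DC.

From DC: distances to unvisited — R8=12, Y5=18, C2=20, X7=23, M2=25. Nearest is R8 (12).
From R8: distances to unvisited — Y5=6, M2=14, X7=17, C2=19. Nearest is Y5 (6).
From Y5: distances to unvisited — M2=8, X7=11, C2=13. Nearest is M2 (8).
From M2: distances to unvisited — C2=5, X7=9. Nearest is C2 (5).
From C2: distances to unvisited — X7=4. Nearest is X7 (4).
Return X7→DC: 23.
Total = 12 + 6 + 8 + 5 + 4 + 23 = 58.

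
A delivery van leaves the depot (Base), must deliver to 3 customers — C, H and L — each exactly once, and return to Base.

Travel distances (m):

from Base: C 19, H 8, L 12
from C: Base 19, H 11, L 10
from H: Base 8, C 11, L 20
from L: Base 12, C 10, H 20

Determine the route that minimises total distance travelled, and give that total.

41 m — the shortest possible round trip.

There are 3 distinct closed tours to check (reversals are equivalent).
Base→C→H→L→Base: 19+11+20+12 = 62
Base→C→L→H→Base: 19+10+20+8 = 57
Base→H→C→L→Base: 8+11+10+12 = 41
The minimum is 41.
One optimal route: Base → H → C → L → Base (or its reverse).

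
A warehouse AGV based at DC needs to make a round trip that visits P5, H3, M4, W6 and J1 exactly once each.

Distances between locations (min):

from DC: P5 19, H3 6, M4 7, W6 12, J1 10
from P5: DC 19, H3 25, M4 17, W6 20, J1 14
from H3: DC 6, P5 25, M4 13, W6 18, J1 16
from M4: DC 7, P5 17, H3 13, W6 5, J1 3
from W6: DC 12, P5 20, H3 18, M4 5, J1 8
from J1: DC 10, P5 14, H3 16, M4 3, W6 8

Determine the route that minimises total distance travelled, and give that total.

65 min — the shortest possible round trip.

With 5 stops there are 5!/2 = 60 distinct round trips (a route and its reverse cost the same).
DC - P5 - H3 - M4 - W6 - J1 - DC: 19+25+13+5+8+10 = 80
DC - P5 - H3 - M4 - J1 - W6 - DC: 19+25+13+3+8+12 = 80
DC - P5 - H3 - W6 - M4 - J1 - DC: 19+25+18+5+3+10 = 80
DC - P5 - H3 - W6 - J1 - M4 - DC: 19+25+18+8+3+7 = 80
DC - P5 - H3 - J1 - M4 - W6 - DC: 19+25+16+3+5+12 = 80
DC - P5 - H3 - J1 - W6 - M4 - DC: 19+25+16+8+5+7 = 80
DC - P5 - M4 - H3 - W6 - J1 - DC: 19+17+13+18+8+10 = 85
DC - P5 - M4 - H3 - J1 - W6 - DC: 19+17+13+16+8+12 = 85
DC - P5 - M4 - W6 - H3 - J1 - DC: 19+17+5+18+16+10 = 85
DC - P5 - M4 - W6 - J1 - H3 - DC: 19+17+5+8+16+6 = 71
DC - P5 - M4 - J1 - H3 - W6 - DC: 19+17+3+16+18+12 = 85
DC - P5 - M4 - J1 - W6 - H3 - DC: 19+17+3+8+18+6 = 71
DC - P5 - W6 - H3 - M4 - J1 - DC: 19+20+18+13+3+10 = 83
DC - P5 - W6 - H3 - J1 - M4 - DC: 19+20+18+16+3+7 = 83
… (46 more)
DC - P5 - J1 - M4 - W6 - H3 - DC: 19+14+3+5+18+6 = 65  ← best
The minimum is 65.
One optimal route: DC → P5 → J1 → M4 → W6 → H3 → DC (or its reverse).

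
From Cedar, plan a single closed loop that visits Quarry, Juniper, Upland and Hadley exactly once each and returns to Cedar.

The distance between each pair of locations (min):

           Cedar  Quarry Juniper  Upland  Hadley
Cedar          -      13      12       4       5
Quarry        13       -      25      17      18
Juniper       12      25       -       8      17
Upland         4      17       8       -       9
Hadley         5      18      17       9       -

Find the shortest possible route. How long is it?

There are 12 distinct closed tours to check (reversals are equivalent).
Cedar → Quarry → Juniper → Upland → Hadley → Cedar: 13+25+8+9+5 = 60
Cedar → Quarry → Juniper → Hadley → Upland → Cedar: 13+25+17+9+4 = 68
Cedar → Quarry → Upland → Juniper → Hadley → Cedar: 13+17+8+17+5 = 60
Cedar → Quarry → Upland → Hadley → Juniper → Cedar: 13+17+9+17+12 = 68
Cedar → Quarry → Hadley → Juniper → Upland → Cedar: 13+18+17+8+4 = 60
Cedar → Quarry → Hadley → Upland → Juniper → Cedar: 13+18+9+8+12 = 60
Cedar → Juniper → Quarry → Upland → Hadley → Cedar: 12+25+17+9+5 = 68
Cedar → Juniper → Quarry → Hadley → Upland → Cedar: 12+25+18+9+4 = 68
Cedar → Juniper → Upland → Quarry → Hadley → Cedar: 12+8+17+18+5 = 60
Cedar → Juniper → Hadley → Quarry → Upland → Cedar: 12+17+18+17+4 = 68
Cedar → Upland → Quarry → Juniper → Hadley → Cedar: 4+17+25+17+5 = 68
Cedar → Upland → Juniper → Quarry → Hadley → Cedar: 4+8+25+18+5 = 60
The minimum is 60.
One optimal route: Cedar → Quarry → Juniper → Upland → Hadley → Cedar (or its reverse).

Shortest round trip = 60 min.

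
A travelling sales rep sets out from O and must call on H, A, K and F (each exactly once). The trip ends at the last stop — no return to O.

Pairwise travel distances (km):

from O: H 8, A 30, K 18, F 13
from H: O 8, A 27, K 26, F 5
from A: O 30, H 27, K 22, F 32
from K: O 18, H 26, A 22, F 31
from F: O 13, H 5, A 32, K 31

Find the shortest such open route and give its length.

There are 4! = 24 possible orderings.
O → H → A → K → F: 8+27+22+31 = 88
O → H → A → F → K: 8+27+32+31 = 98
O → H → K → A → F: 8+26+22+32 = 88
O → H → K → F → A: 8+26+31+32 = 97
O → H → F → A → K: 8+5+32+22 = 67
O → H → F → K → A: 8+5+31+22 = 66
O → A → H → K → F: 30+27+26+31 = 114
O → A → H → F → K: 30+27+5+31 = 93
O → A → K → H → F: 30+22+26+5 = 83
O → A → K → F → H: 30+22+31+5 = 88
O → A → F → H → K: 30+32+5+26 = 93
O → A → F → K → H: 30+32+31+26 = 119
O → K → H → A → F: 18+26+27+32 = 103
O → K → H → F → A: 18+26+5+32 = 81
… (10 more)
The minimum is 66.
One shortest path: O → H → F → K → A.

66 km — the minimum one-way total.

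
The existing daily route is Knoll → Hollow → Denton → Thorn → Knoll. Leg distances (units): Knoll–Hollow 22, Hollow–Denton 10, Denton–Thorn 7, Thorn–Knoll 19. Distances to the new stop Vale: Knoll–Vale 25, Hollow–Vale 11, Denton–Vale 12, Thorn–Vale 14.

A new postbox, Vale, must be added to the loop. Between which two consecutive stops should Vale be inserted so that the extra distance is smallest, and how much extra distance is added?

Minimum extra distance: 13, inserting Vale between Hollow and Denton.

Insertion cost between consecutive stops i–j is d(i,Vale) + d(Vale,j) − d(i,j):
  between Knoll and Hollow: 25 + 11 − 22 = 14
  between Hollow and Denton: 11 + 12 − 10 = 13
  between Denton and Thorn: 12 + 14 − 7 = 19
  between Thorn and Knoll: 14 + 25 − 19 = 20
Cheapest insertion is between Hollow and Denton, adding 13.
New total = 58 + 13 = 71.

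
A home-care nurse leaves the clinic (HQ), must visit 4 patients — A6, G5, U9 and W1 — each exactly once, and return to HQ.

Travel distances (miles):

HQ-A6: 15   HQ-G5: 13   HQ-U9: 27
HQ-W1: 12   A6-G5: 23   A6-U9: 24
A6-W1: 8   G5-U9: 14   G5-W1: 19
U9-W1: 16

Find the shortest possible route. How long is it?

Minimum total distance: 66 miles.

HQ - A6 - G5 - U9 - W1 - HQ: 15+23+14+16+12 = 80
HQ - A6 - G5 - W1 - U9 - HQ: 15+23+19+16+27 = 100
HQ - A6 - U9 - G5 - W1 - HQ: 15+24+14+19+12 = 84
HQ - A6 - U9 - W1 - G5 - HQ: 15+24+16+19+13 = 87
HQ - A6 - W1 - G5 - U9 - HQ: 15+8+19+14+27 = 83
HQ - A6 - W1 - U9 - G5 - HQ: 15+8+16+14+13 = 66
HQ - G5 - A6 - U9 - W1 - HQ: 13+23+24+16+12 = 88
HQ - G5 - A6 - W1 - U9 - HQ: 13+23+8+16+27 = 87
HQ - G5 - U9 - A6 - W1 - HQ: 13+14+24+8+12 = 71
HQ - G5 - W1 - A6 - U9 - HQ: 13+19+8+24+27 = 91
HQ - U9 - A6 - G5 - W1 - HQ: 27+24+23+19+12 = 105
HQ - U9 - G5 - A6 - W1 - HQ: 27+14+23+8+12 = 84
The minimum is 66.
One optimal route: HQ → A6 → W1 → U9 → G5 → HQ (or its reverse).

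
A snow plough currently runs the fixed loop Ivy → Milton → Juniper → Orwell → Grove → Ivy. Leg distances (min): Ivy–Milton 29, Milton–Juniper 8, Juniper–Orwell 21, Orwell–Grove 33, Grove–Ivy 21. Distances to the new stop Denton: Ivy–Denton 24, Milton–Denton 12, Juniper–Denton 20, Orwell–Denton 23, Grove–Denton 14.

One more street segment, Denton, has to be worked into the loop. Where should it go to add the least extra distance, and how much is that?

Minimum extra distance: 4 min, inserting Denton between Orwell and Grove.

Insertion cost between consecutive stops i–j is d(i,Denton) + d(Denton,j) − d(i,j):
  between Ivy and Milton: 24 + 12 − 29 = 7
  between Milton and Juniper: 12 + 20 − 8 = 24
  between Juniper and Orwell: 20 + 23 − 21 = 22
  between Orwell and Grove: 23 + 14 − 33 = 4
  between Grove and Ivy: 14 + 24 − 21 = 17
Cheapest insertion is between Orwell and Grove, adding 4.
New total = 112 + 4 = 116.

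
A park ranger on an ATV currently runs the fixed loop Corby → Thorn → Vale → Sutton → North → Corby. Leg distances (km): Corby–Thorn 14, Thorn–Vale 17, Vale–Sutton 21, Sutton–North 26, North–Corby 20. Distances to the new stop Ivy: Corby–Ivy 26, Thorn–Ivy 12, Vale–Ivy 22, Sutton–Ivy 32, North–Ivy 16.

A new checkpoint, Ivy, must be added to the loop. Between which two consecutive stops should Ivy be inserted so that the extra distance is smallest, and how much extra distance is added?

Insertion cost between consecutive stops i–j is d(i,Ivy) + d(Ivy,j) − d(i,j):
  between Corby and Thorn: 26 + 12 − 14 = 24
  between Thorn and Vale: 12 + 22 − 17 = 17
  between Vale and Sutton: 22 + 32 − 21 = 33
  between Sutton and North: 32 + 16 − 26 = 22
  between North and Corby: 16 + 26 − 20 = 22
Cheapest insertion is between Thorn and Vale, adding 17.
New total = 98 + 17 = 115.

+17 km — insert Ivy between Thorn and Vale.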